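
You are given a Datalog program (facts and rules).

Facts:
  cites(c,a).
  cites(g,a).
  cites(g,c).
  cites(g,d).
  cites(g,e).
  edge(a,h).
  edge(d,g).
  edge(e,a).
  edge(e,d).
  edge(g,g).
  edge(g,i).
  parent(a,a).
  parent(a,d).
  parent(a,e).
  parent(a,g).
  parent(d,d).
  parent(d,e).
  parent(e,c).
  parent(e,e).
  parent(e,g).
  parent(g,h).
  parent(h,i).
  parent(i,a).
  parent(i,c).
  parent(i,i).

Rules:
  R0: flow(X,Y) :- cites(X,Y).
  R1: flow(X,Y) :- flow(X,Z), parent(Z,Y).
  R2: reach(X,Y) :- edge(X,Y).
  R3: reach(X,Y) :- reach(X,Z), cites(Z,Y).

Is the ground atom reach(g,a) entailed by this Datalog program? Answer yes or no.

yes

round 1: derive reach(a,h) via R2 from edge(a,h)
round 1: derive reach(d,g) via R2 from edge(d,g)
round 1: derive reach(e,a) via R2 from edge(e,a)
round 1: derive reach(e,d) via R2 from edge(e,d)
round 1: derive reach(g,g) via R2 from edge(g,g)
round 1: derive reach(g,i) via R2 from edge(g,i)
round 2: derive reach(d,a) via R3 from reach(d,g), cites(g,a)
round 2: derive reach(d,c) via R3 from reach(d,g), cites(g,c)
round 2: derive reach(d,d) via R3 from reach(d,g), cites(g,d)
round 2: derive reach(d,e) via R3 from reach(d,g), cites(g,e)
round 2: derive reach(g,a) via R3 from reach(g,g), cites(g,a)
round 2: derive reach(g,c) via R3 from reach(g,g), cites(g,c)
round 2: derive reach(g,d) via R3 from reach(g,g), cites(g,d)
round 2: derive reach(g,e) via R3 from reach(g,g), cites(g,e)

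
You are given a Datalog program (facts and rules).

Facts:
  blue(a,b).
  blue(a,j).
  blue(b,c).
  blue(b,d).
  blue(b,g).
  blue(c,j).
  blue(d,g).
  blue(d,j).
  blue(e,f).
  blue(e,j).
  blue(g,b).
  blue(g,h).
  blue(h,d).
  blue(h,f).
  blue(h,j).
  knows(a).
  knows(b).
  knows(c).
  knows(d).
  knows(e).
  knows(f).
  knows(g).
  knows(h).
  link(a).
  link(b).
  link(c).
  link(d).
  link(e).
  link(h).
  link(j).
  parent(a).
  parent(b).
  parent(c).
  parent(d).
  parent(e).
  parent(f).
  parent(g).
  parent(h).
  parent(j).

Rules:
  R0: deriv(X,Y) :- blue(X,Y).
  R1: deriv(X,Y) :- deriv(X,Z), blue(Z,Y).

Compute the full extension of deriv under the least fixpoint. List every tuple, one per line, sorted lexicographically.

deriv(a,b)
deriv(a,c)
deriv(a,d)
deriv(a,f)
deriv(a,g)
deriv(a,h)
deriv(a,j)
deriv(b,b)
deriv(b,c)
deriv(b,d)
deriv(b,f)
deriv(b,g)
deriv(b,h)
deriv(b,j)
deriv(c,j)
deriv(d,b)
deriv(d,c)
deriv(d,d)
deriv(d,f)
deriv(d,g)
deriv(d,h)
deriv(d,j)
deriv(e,f)
deriv(e,j)
deriv(g,b)
deriv(g,c)
deriv(g,d)
deriv(g,f)
deriv(g,g)
deriv(g,h)
deriv(g,j)
deriv(h,b)
deriv(h,c)
deriv(h,d)
deriv(h,f)
deriv(h,g)
deriv(h,h)
deriv(h,j)

round 1: derive deriv(a,b) via R0 from blue(a,b)
round 1: derive deriv(a,j) via R0 from blue(a,j)
round 1: derive deriv(b,c) via R0 from blue(b,c)
round 1: derive deriv(b,d) via R0 from blue(b,d)
round 1: derive deriv(b,g) via R0 from blue(b,g)
round 1: derive deriv(c,j) via R0 from blue(c,j)
round 1: derive deriv(d,g) via R0 from blue(d,g)
round 1: derive deriv(d,j) via R0 from blue(d,j)
round 1: derive deriv(e,f) via R0 from blue(e,f)
round 1: derive deriv(e,j) via R0 from blue(e,j)
round 1: derive deriv(g,b) via R0 from blue(g,b)
round 1: derive deriv(g,h) via R0 from blue(g,h)
round 1: derive deriv(h,d) via R0 from blue(h,d)
round 1: derive deriv(h,f) via R0 from blue(h,f)
round 1: derive deriv(h,j) via R0 from blue(h,j)
round 2: derive deriv(a,c) via R1 from deriv(a,b), blue(b,c)
round 2: derive deriv(a,d) via R1 from deriv(a,b), blue(b,d)
round 2: derive deriv(a,g) via R1 from deriv(a,b), blue(b,g)
round 2: derive deriv(b,b) via R1 from deriv(b,g), blue(g,b)
round 2: derive deriv(b,h) via R1 from deriv(b,g), blue(g,h)
round 2: derive deriv(b,j) via R1 from deriv(b,c), blue(c,j)
round 2: derive deriv(d,b) via R1 from deriv(d,g), blue(g,b)
round 2: derive deriv(d,h) via R1 from deriv(d,g), blue(g,h)
round 2: derive deriv(g,c) via R1 from deriv(g,b), blue(b,c)
round 2: derive deriv(g,d) via R1 from deriv(g,b), blue(b,d)
round 2: derive deriv(g,f) via R1 from deriv(g,h), blue(h,f)
round 2: derive deriv(g,g) via R1 from deriv(g,b), blue(b,g)
round 2: derive deriv(g,j) via R1 from deriv(g,h), blue(h,j)
round 2: derive deriv(h,g) via R1 from deriv(h,d), blue(d,g)
round 3: derive deriv(a,h) via R1 from deriv(a,g), blue(g,h)
round 3: derive deriv(b,f) via R1 from deriv(b,h), blue(h,f)
round 3: derive deriv(d,c) via R1 from deriv(d,b), blue(b,c)
round 3: derive deriv(d,d) via R1 from deriv(d,b), blue(b,d)
round 3: derive deriv(d,f) via R1 from deriv(d,h), blue(h,f)
round 3: derive deriv(h,b) via R1 from deriv(h,g), blue(g,b)
round 3: derive deriv(h,h) via R1 from deriv(h,g), blue(g,h)
round 4: derive deriv(a,f) via R1 from deriv(a,h), blue(h,f)
round 4: derive deriv(h,c) via R1 from deriv(h,b), blue(b,c)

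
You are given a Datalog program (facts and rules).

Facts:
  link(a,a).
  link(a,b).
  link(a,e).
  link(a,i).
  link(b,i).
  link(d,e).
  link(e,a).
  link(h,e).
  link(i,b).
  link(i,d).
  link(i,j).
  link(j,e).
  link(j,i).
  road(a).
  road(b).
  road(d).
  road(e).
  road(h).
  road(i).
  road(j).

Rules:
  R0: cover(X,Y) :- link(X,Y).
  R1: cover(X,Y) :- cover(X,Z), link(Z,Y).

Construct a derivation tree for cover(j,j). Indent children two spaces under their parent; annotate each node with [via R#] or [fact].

round 1: derive cover(a,a) via R0 from link(a,a)
round 1: derive cover(a,b) via R0 from link(a,b)
round 1: derive cover(a,e) via R0 from link(a,e)
round 1: derive cover(a,i) via R0 from link(a,i)
round 1: derive cover(b,i) via R0 from link(b,i)
round 1: derive cover(d,e) via R0 from link(d,e)
round 1: derive cover(e,a) via R0 from link(e,a)
round 1: derive cover(h,e) via R0 from link(h,e)
round 1: derive cover(i,b) via R0 from link(i,b)
round 1: derive cover(i,d) via R0 from link(i,d)
round 1: derive cover(i,j) via R0 from link(i,j)
round 1: derive cover(j,e) via R0 from link(j,e)
round 1: derive cover(j,i) via R0 from link(j,i)
round 2: derive cover(a,d) via R1 from cover(a,i), link(i,d)
round 2: derive cover(a,j) via R1 from cover(a,i), link(i,j)
round 2: derive cover(b,b) via R1 from cover(b,i), link(i,b)
round 2: derive cover(b,d) via R1 from cover(b,i), link(i,d)
round 2: derive cover(b,j) via R1 from cover(b,i), link(i,j)
round 2: derive cover(d,a) via R1 from cover(d,e), link(e,a)
round 2: derive cover(e,b) via R1 from cover(e,a), link(a,b)
round 2: derive cover(e,e) via R1 from cover(e,a), link(a,e)
round 2: derive cover(e,i) via R1 from cover(e,a), link(a,i)
round 2: derive cover(h,a) via R1 from cover(h,e), link(e,a)
round 2: derive cover(i,e) via R1 from cover(i,d), link(d,e)
round 2: derive cover(i,i) via R1 from cover(i,b), link(b,i)
round 2: derive cover(j,a) via R1 from cover(j,e), link(e,a)
round 2: derive cover(j,b) via R1 from cover(j,i), link(i,b)
round 2: derive cover(j,d) via R1 from cover(j,i), link(i,d)
round 2: derive cover(j,j) via R1 from cover(j,i), link(i,j)
round 3: derive cover(b,e) via R1 from cover(b,d), link(d,e)
round 3: derive cover(d,b) via R1 from cover(d,a), link(a,b)
round 3: derive cover(d,i) via R1 from cover(d,a), link(a,i)
round 3: derive cover(e,d) via R1 from cover(e,i), link(i,d)
round 3: derive cover(e,j) via R1 from cover(e,i), link(i,j)
round 3: derive cover(h,b) via R1 from cover(h,a), link(a,b)
round 3: derive cover(h,i) via R1 from cover(h,a), link(a,i)
round 3: derive cover(i,a) via R1 from cover(i,e), link(e,a)
round 4: derive cover(b,a) via R1 from cover(b,e), link(e,a)
round 4: derive cover(d,d) via R1 from cover(d,i), link(i,d)
round 4: derive cover(d,j) via R1 from cover(d,i), link(i,j)
round 4: derive cover(h,d) via R1 from cover(h,i), link(i,d)
round 4: derive cover(h,j) via R1 from cover(h,i), link(i,j)

cover(j,j)  [via R1]
  cover(j,i)  [via R0]
    link(j,i)  [fact]
  link(i,j)  [fact]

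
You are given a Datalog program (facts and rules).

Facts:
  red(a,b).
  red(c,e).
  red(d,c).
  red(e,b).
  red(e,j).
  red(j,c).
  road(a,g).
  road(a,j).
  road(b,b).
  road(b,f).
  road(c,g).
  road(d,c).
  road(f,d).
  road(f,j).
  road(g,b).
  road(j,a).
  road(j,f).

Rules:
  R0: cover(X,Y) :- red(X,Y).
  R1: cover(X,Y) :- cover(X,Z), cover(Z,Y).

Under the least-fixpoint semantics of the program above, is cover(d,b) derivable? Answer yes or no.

yes

round 1: derive cover(a,b) via R0 from red(a,b)
round 1: derive cover(c,e) via R0 from red(c,e)
round 1: derive cover(d,c) via R0 from red(d,c)
round 1: derive cover(e,b) via R0 from red(e,b)
round 1: derive cover(e,j) via R0 from red(e,j)
round 1: derive cover(j,c) via R0 from red(j,c)
round 2: derive cover(c,b) via R1 from cover(c,e), cover(e,b)
round 2: derive cover(c,j) via R1 from cover(c,e), cover(e,j)
round 2: derive cover(d,e) via R1 from cover(d,c), cover(c,e)
round 2: derive cover(e,c) via R1 from cover(e,j), cover(j,c)
round 2: derive cover(j,e) via R1 from cover(j,c), cover(c,e)
round 3: derive cover(c,c) via R1 from cover(c,e), cover(e,c)
round 3: derive cover(d,b) via R1 from cover(d,c), cover(c,b)
round 3: derive cover(d,j) via R1 from cover(d,c), cover(c,j)
round 3: derive cover(e,e) via R1 from cover(e,c), cover(c,e)
round 3: derive cover(j,b) via R1 from cover(j,c), cover(c,b)
round 3: derive cover(j,j) via R1 from cover(j,c), cover(c,j)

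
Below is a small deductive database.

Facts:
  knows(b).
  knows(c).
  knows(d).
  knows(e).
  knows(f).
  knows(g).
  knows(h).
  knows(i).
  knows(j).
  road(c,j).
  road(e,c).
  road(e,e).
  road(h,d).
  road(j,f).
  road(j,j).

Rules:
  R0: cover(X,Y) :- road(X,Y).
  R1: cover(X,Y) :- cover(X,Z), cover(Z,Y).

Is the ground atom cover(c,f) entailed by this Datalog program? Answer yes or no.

yes

round 1: derive cover(c,j) via R0 from road(c,j)
round 1: derive cover(e,c) via R0 from road(e,c)
round 1: derive cover(e,e) via R0 from road(e,e)
round 1: derive cover(h,d) via R0 from road(h,d)
round 1: derive cover(j,f) via R0 from road(j,f)
round 1: derive cover(j,j) via R0 from road(j,j)
round 2: derive cover(c,f) via R1 from cover(c,j), cover(j,f)
round 2: derive cover(e,j) via R1 from cover(e,c), cover(c,j)
round 3: derive cover(e,f) via R1 from cover(e,c), cover(c,f)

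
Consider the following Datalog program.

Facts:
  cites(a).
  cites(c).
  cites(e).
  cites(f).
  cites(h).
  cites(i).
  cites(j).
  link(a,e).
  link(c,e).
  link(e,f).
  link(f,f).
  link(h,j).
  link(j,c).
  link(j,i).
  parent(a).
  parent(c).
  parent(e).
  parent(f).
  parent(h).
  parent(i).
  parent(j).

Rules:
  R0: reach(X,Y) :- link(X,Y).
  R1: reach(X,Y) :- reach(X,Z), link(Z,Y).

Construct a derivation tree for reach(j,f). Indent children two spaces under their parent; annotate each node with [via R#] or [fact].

reach(j,f)  [via R1]
  reach(j,e)  [via R1]
    reach(j,c)  [via R0]
      link(j,c)  [fact]
    link(c,e)  [fact]
  link(e,f)  [fact]

round 1: derive reach(a,e) via R0 from link(a,e)
round 1: derive reach(c,e) via R0 from link(c,e)
round 1: derive reach(e,f) via R0 from link(e,f)
round 1: derive reach(f,f) via R0 from link(f,f)
round 1: derive reach(h,j) via R0 from link(h,j)
round 1: derive reach(j,c) via R0 from link(j,c)
round 1: derive reach(j,i) via R0 from link(j,i)
round 2: derive reach(a,f) via R1 from reach(a,e), link(e,f)
round 2: derive reach(c,f) via R1 from reach(c,e), link(e,f)
round 2: derive reach(h,c) via R1 from reach(h,j), link(j,c)
round 2: derive reach(h,i) via R1 from reach(h,j), link(j,i)
round 2: derive reach(j,e) via R1 from reach(j,c), link(c,e)
round 3: derive reach(h,e) via R1 from reach(h,c), link(c,e)
round 3: derive reach(j,f) via R1 from reach(j,e), link(e,f)
round 4: derive reach(h,f) via R1 from reach(h,e), link(e,f)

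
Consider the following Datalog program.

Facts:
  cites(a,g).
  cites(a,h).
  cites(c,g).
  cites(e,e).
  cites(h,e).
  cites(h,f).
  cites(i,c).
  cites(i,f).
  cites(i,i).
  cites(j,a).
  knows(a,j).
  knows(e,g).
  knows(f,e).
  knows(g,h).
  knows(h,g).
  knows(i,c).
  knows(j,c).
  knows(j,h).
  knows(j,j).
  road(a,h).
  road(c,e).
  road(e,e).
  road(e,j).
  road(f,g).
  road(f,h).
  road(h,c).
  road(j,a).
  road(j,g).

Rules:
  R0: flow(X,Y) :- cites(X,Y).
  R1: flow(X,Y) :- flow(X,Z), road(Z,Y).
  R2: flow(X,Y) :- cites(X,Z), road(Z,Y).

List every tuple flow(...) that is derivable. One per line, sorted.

round 1: derive flow(a,g) via R0 from cites(a,g)
round 1: derive flow(a,h) via R0 from cites(a,h)
round 1: derive flow(c,g) via R0 from cites(c,g)
round 1: derive flow(e,e) via R0 from cites(e,e)
round 1: derive flow(h,e) via R0 from cites(h,e)
round 1: derive flow(h,f) via R0 from cites(h,f)
round 1: derive flow(i,c) via R0 from cites(i,c)
round 1: derive flow(i,f) via R0 from cites(i,f)
round 1: derive flow(i,i) via R0 from cites(i,i)
round 1: derive flow(j,a) via R0 from cites(j,a)
round 1: derive flow(a,c) via R2 from cites(a,h), road(h,c)
round 1: derive flow(e,j) via R2 from cites(e,e), road(e,j)
round 1: derive flow(h,g) via R2 from cites(h,f), road(f,g)
round 1: derive flow(h,h) via R2 from cites(h,f), road(f,h)
round 1: derive flow(h,j) via R2 from cites(h,e), road(e,j)
round 1: derive flow(i,e) via R2 from cites(i,c), road(c,e)
round 1: derive flow(i,g) via R2 from cites(i,f), road(f,g)
round 1: derive flow(i,h) via R2 from cites(i,f), road(f,h)
round 1: derive flow(j,h) via R2 from cites(j,a), road(a,h)
round 2: derive flow(a,e) via R1 from flow(a,c), road(c,e)
round 2: derive flow(e,a) via R1 from flow(e,j), road(j,a)
round 2: derive flow(e,g) via R1 from flow(e,j), road(j,g)
round 2: derive flow(h,a) via R1 from flow(h,j), road(j,a)
round 2: derive flow(h,c) via R1 from flow(h,h), road(h,c)
round 2: derive flow(i,j) via R1 from flow(i,e), road(e,j)
round 2: derive flow(j,c) via R1 from flow(j,h), road(h,c)
round 3: derive flow(a,j) via R1 from flow(a,e), road(e,j)
round 3: derive flow(e,h) via R1 from flow(e,a), road(a,h)
round 3: derive flow(i,a) via R1 from flow(i,j), road(j,a)
round 3: derive flow(j,e) via R1 from flow(j,c), road(c,e)
round 4: derive flow(a,a) via R1 from flow(a,j), road(j,a)
round 4: derive flow(e,c) via R1 from flow(e,h), road(h,c)
round 4: derive flow(j,j) via R1 from flow(j,e), road(e,j)
round 5: derive flow(j,g) via R1 from flow(j,j), road(j,g)

flow(a,a)
flow(a,c)
flow(a,e)
flow(a,g)
flow(a,h)
flow(a,j)
flow(c,g)
flow(e,a)
flow(e,c)
flow(e,e)
flow(e,g)
flow(e,h)
flow(e,j)
flow(h,a)
flow(h,c)
flow(h,e)
flow(h,f)
flow(h,g)
flow(h,h)
flow(h,j)
flow(i,a)
flow(i,c)
flow(i,e)
flow(i,f)
flow(i,g)
flow(i,h)
flow(i,i)
flow(i,j)
flow(j,a)
flow(j,c)
flow(j,e)
flow(j,g)
flow(j,h)
flow(j,j)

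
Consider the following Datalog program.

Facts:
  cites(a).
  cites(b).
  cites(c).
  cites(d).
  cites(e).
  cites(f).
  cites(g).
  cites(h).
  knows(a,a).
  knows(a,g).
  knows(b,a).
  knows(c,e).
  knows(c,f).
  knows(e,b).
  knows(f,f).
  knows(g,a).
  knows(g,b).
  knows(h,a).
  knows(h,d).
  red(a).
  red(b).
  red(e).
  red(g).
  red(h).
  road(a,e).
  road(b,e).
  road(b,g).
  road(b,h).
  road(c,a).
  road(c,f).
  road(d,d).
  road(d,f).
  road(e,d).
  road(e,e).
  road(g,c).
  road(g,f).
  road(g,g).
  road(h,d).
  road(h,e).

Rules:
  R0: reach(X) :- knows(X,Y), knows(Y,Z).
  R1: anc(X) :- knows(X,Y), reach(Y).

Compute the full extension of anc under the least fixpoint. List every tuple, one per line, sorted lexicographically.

anc(a)
anc(b)
anc(c)
anc(e)
anc(f)
anc(g)
anc(h)

round 1: derive reach(a) via R0 from knows(a,a), knows(a,a)
round 1: derive reach(b) via R0 from knows(b,a), knows(a,a)
round 1: derive reach(c) via R0 from knows(c,e), knows(e,b)
round 1: derive reach(e) via R0 from knows(e,b), knows(b,a)
round 1: derive reach(f) via R0 from knows(f,f), knows(f,f)
round 1: derive reach(g) via R0 from knows(g,a), knows(a,a)
round 1: derive reach(h) via R0 from knows(h,a), knows(a,a)
round 2: derive anc(a) via R1 from knows(a,a), reach(a)
round 2: derive anc(b) via R1 from knows(b,a), reach(a)
round 2: derive anc(c) via R1 from knows(c,e), reach(e)
round 2: derive anc(e) via R1 from knows(e,b), reach(b)
round 2: derive anc(f) via R1 from knows(f,f), reach(f)
round 2: derive anc(g) via R1 from knows(g,a), reach(a)
round 2: derive anc(h) via R1 from knows(h,a), reach(a)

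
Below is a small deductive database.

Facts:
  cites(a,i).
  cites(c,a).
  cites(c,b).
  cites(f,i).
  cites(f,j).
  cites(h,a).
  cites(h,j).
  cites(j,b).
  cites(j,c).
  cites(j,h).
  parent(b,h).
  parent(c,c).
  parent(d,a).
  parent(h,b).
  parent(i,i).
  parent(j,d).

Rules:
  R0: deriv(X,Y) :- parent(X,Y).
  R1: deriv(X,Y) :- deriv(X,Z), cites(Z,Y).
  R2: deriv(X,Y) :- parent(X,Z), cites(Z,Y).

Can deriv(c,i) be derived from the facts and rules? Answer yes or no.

yes

round 1: derive deriv(b,h) via R0 from parent(b,h)
round 1: derive deriv(c,c) via R0 from parent(c,c)
round 1: derive deriv(d,a) via R0 from parent(d,a)
round 1: derive deriv(h,b) via R0 from parent(h,b)
round 1: derive deriv(i,i) via R0 from parent(i,i)
round 1: derive deriv(j,d) via R0 from parent(j,d)
round 1: derive deriv(b,a) via R2 from parent(b,h), cites(h,a)
round 1: derive deriv(b,j) via R2 from parent(b,h), cites(h,j)
round 1: derive deriv(c,a) via R2 from parent(c,c), cites(c,a)
round 1: derive deriv(c,b) via R2 from parent(c,c), cites(c,b)
round 1: derive deriv(d,i) via R2 from parent(d,a), cites(a,i)
round 2: derive deriv(b,b) via R1 from deriv(b,j), cites(j,b)
round 2: derive deriv(b,c) via R1 from deriv(b,j), cites(j,c)
round 2: derive deriv(b,i) via R1 from deriv(b,a), cites(a,i)
round 2: derive deriv(c,i) via R1 from deriv(c,a), cites(a,i)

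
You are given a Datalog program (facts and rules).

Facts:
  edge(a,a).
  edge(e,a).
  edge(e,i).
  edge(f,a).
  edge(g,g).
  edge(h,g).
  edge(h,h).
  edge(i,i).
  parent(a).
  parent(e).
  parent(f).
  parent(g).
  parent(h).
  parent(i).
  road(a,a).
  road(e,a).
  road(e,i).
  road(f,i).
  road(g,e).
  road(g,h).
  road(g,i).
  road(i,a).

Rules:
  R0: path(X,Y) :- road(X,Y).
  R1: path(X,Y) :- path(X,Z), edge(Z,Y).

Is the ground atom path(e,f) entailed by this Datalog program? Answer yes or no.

round 1: derive path(a,a) via R0 from road(a,a)
round 1: derive path(e,a) via R0 from road(e,a)
round 1: derive path(e,i) via R0 from road(e,i)
round 1: derive path(f,i) via R0 from road(f,i)
round 1: derive path(g,e) via R0 from road(g,e)
round 1: derive path(g,h) via R0 from road(g,h)
round 1: derive path(g,i) via R0 from road(g,i)
round 1: derive path(i,a) via R0 from road(i,a)
round 2: derive path(g,a) via R1 from path(g,e), edge(e,a)
round 2: derive path(g,g) via R1 from path(g,h), edge(h,g)

no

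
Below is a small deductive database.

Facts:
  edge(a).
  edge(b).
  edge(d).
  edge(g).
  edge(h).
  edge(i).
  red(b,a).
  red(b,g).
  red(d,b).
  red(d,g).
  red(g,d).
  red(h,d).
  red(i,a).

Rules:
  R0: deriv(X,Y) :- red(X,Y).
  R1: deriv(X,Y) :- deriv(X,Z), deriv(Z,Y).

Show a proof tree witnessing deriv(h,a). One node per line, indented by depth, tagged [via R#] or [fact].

deriv(h,a)  [via R1]
  deriv(h,b)  [via R1]
    deriv(h,d)  [via R0]
      red(h,d)  [fact]
    deriv(d,b)  [via R0]
      red(d,b)  [fact]
  deriv(b,a)  [via R0]
    red(b,a)  [fact]

round 1: derive deriv(b,a) via R0 from red(b,a)
round 1: derive deriv(b,g) via R0 from red(b,g)
round 1: derive deriv(d,b) via R0 from red(d,b)
round 1: derive deriv(d,g) via R0 from red(d,g)
round 1: derive deriv(g,d) via R0 from red(g,d)
round 1: derive deriv(h,d) via R0 from red(h,d)
round 1: derive deriv(i,a) via R0 from red(i,a)
round 2: derive deriv(b,d) via R1 from deriv(b,g), deriv(g,d)
round 2: derive deriv(d,a) via R1 from deriv(d,b), deriv(b,a)
round 2: derive deriv(d,d) via R1 from deriv(d,g), deriv(g,d)
round 2: derive deriv(g,b) via R1 from deriv(g,d), deriv(d,b)
round 2: derive deriv(g,g) via R1 from deriv(g,d), deriv(d,g)
round 2: derive deriv(h,b) via R1 from deriv(h,d), deriv(d,b)
round 2: derive deriv(h,g) via R1 from deriv(h,d), deriv(d,g)
round 3: derive deriv(b,b) via R1 from deriv(b,d), deriv(d,b)
round 3: derive deriv(g,a) via R1 from deriv(g,b), deriv(b,a)
round 3: derive deriv(h,a) via R1 from deriv(h,b), deriv(b,a)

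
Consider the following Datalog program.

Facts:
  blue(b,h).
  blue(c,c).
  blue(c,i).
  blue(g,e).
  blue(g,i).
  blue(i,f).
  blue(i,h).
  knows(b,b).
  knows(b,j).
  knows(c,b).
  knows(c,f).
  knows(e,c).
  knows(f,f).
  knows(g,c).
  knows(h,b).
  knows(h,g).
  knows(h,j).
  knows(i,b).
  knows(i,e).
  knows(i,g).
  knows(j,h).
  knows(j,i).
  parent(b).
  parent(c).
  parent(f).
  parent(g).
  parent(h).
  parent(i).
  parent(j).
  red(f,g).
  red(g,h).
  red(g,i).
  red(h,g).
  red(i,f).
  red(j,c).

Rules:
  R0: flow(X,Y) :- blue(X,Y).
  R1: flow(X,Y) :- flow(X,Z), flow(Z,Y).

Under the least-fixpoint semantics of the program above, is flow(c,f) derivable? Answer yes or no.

round 1: derive flow(b,h) via R0 from blue(b,h)
round 1: derive flow(c,c) via R0 from blue(c,c)
round 1: derive flow(c,i) via R0 from blue(c,i)
round 1: derive flow(g,e) via R0 from blue(g,e)
round 1: derive flow(g,i) via R0 from blue(g,i)
round 1: derive flow(i,f) via R0 from blue(i,f)
round 1: derive flow(i,h) via R0 from blue(i,h)
round 2: derive flow(c,f) via R1 from flow(c,i), flow(i,f)
round 2: derive flow(c,h) via R1 from flow(c,i), flow(i,h)
round 2: derive flow(g,f) via R1 from flow(g,i), flow(i,f)
round 2: derive flow(g,h) via R1 from flow(g,i), flow(i,h)

yes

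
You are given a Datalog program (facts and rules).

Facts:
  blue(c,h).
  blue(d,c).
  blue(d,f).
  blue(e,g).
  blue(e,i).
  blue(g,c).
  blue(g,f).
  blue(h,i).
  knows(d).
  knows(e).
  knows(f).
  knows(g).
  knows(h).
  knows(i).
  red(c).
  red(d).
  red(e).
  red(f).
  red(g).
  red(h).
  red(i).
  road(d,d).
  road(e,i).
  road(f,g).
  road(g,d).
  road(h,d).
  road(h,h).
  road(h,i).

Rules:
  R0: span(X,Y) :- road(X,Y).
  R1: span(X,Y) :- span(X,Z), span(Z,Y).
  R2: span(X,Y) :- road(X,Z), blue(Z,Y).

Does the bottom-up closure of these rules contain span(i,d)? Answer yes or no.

no

round 1: derive span(d,d) via R0 from road(d,d)
round 1: derive span(e,i) via R0 from road(e,i)
round 1: derive span(f,g) via R0 from road(f,g)
round 1: derive span(g,d) via R0 from road(g,d)
round 1: derive span(h,d) via R0 from road(h,d)
round 1: derive span(h,h) via R0 from road(h,h)
round 1: derive span(h,i) via R0 from road(h,i)
round 1: derive span(d,c) via R2 from road(d,d), blue(d,c)
round 1: derive span(d,f) via R2 from road(d,d), blue(d,f)
round 1: derive span(f,c) via R2 from road(f,g), blue(g,c)
round 1: derive span(f,f) via R2 from road(f,g), blue(g,f)
round 1: derive span(g,c) via R2 from road(g,d), blue(d,c)
round 1: derive span(g,f) via R2 from road(g,d), blue(d,f)
round 1: derive span(h,c) via R2 from road(h,d), blue(d,c)
round 1: derive span(h,f) via R2 from road(h,d), blue(d,f)
round 2: derive span(d,g) via R1 from span(d,f), span(f,g)
round 2: derive span(f,d) via R1 from span(f,g), span(g,d)
round 2: derive span(g,g) via R1 from span(g,f), span(f,g)
round 2: derive span(h,g) via R1 from span(h,f), span(f,g)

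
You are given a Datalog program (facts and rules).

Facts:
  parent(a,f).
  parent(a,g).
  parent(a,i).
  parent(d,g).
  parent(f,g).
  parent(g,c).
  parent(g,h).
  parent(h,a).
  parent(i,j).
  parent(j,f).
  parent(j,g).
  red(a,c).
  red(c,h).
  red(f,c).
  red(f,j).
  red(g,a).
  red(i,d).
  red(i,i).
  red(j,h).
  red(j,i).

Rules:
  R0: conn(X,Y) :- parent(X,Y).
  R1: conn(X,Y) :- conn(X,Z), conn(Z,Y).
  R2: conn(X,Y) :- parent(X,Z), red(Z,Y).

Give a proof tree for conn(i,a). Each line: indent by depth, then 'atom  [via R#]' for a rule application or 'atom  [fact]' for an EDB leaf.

round 1: derive conn(a,f) via R0 from parent(a,f)
round 1: derive conn(a,g) via R0 from parent(a,g)
round 1: derive conn(a,i) via R0 from parent(a,i)
round 1: derive conn(d,g) via R0 from parent(d,g)
round 1: derive conn(f,g) via R0 from parent(f,g)
round 1: derive conn(g,c) via R0 from parent(g,c)
round 1: derive conn(g,h) via R0 from parent(g,h)
round 1: derive conn(h,a) via R0 from parent(h,a)
round 1: derive conn(i,j) via R0 from parent(i,j)
round 1: derive conn(j,f) via R0 from parent(j,f)
round 1: derive conn(j,g) via R0 from parent(j,g)
round 1: derive conn(a,a) via R2 from parent(a,g), red(g,a)
round 1: derive conn(a,c) via R2 from parent(a,f), red(f,c)
round 1: derive conn(a,d) via R2 from parent(a,i), red(i,d)
round 1: derive conn(a,j) via R2 from parent(a,f), red(f,j)
round 1: derive conn(d,a) via R2 from parent(d,g), red(g,a)
round 1: derive conn(f,a) via R2 from parent(f,g), red(g,a)
round 1: derive conn(h,c) via R2 from parent(h,a), red(a,c)
round 1: derive conn(i,h) via R2 from parent(i,j), red(j,h)
round 1: derive conn(i,i) via R2 from parent(i,j), red(j,i)
round 1: derive conn(j,a) via R2 from parent(j,g), red(g,a)
round 1: derive conn(j,c) via R2 from parent(j,f), red(f,c)
round 1: derive conn(j,j) via R2 from parent(j,f), red(f,j)
round 2: derive conn(a,h) via R1 from conn(a,g), conn(g,h)
round 2: derive conn(d,c) via R1 from conn(d,a), conn(a,c)
round 2: derive conn(d,d) via R1 from conn(d,a), conn(a,d)
round 2: derive conn(d,f) via R1 from conn(d,a), conn(a,f)
round 2: derive conn(d,h) via R1 from conn(d,g), conn(g,h)
round 2: derive conn(d,i) via R1 from conn(d,a), conn(a,i)
round 2: derive conn(d,j) via R1 from conn(d,a), conn(a,j)
round 2: derive conn(f,c) via R1 from conn(f,a), conn(a,c)
round 2: derive conn(f,d) via R1 from conn(f,a), conn(a,d)
round 2: derive conn(f,f) via R1 from conn(f,a), conn(a,f)
round 2: derive conn(f,h) via R1 from conn(f,g), conn(g,h)
round 2: derive conn(f,i) via R1 from conn(f,a), conn(a,i)
round 2: derive conn(f,j) via R1 from conn(f,a), conn(a,j)
round 2: derive conn(g,a) via R1 from conn(g,h), conn(h,a)
round 2: derive conn(h,d) via R1 from conn(h,a), conn(a,d)
round 2: derive conn(h,f) via R1 from conn(h,a), conn(a,f)
round 2: derive conn(h,g) via R1 from conn(h,a), conn(a,g)
round 2: derive conn(h,i) via R1 from conn(h,a), conn(a,i)
round 2: derive conn(h,j) via R1 from conn(h,a), conn(a,j)
round 2: derive conn(i,a) via R1 from conn(i,h), conn(h,a)
round 2: derive conn(i,c) via R1 from conn(i,h), conn(h,c)
round 2: derive conn(i,f) via R1 from conn(i,j), conn(j,f)
round 2: derive conn(i,g) via R1 from conn(i,j), conn(j,g)
round 2: derive conn(j,d) via R1 from conn(j,a), conn(a,d)
round 2: derive conn(j,h) via R1 from conn(j,g), conn(g,h)
round 2: derive conn(j,i) via R1 from conn(j,a), conn(a,i)
round 3: derive conn(g,d) via R1 from conn(g,a), conn(a,d)
round 3: derive conn(g,f) via R1 from conn(g,a), conn(a,f)
round 3: derive conn(g,g) via R1 from conn(g,a), conn(a,g)
round 3: derive conn(g,i) via R1 from conn(g,a), conn(a,i)
round 3: derive conn(g,j) via R1 from conn(g,a), conn(a,j)
round 3: derive conn(h,h) via R1 from conn(h,a), conn(a,h)
round 3: derive conn(i,d) via R1 from conn(i,a), conn(a,d)

conn(i,a)  [via R1]
  conn(i,h)  [via R2]
    parent(i,j)  [fact]
    red(j,h)  [fact]
  conn(h,a)  [via R0]
    parent(h,a)  [fact]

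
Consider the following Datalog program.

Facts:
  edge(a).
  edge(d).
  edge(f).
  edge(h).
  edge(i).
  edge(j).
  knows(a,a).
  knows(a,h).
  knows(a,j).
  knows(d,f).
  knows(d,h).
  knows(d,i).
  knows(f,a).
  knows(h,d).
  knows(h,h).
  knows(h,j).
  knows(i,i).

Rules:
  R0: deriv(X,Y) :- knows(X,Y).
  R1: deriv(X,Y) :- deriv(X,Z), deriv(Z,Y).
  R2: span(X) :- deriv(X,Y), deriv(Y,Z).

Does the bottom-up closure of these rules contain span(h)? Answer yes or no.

round 1: derive deriv(a,a) via R0 from knows(a,a)
round 1: derive deriv(a,h) via R0 from knows(a,h)
round 1: derive deriv(a,j) via R0 from knows(a,j)
round 1: derive deriv(d,f) via R0 from knows(d,f)
round 1: derive deriv(d,h) via R0 from knows(d,h)
round 1: derive deriv(d,i) via R0 from knows(d,i)
round 1: derive deriv(f,a) via R0 from knows(f,a)
round 1: derive deriv(h,d) via R0 from knows(h,d)
round 1: derive deriv(h,h) via R0 from knows(h,h)
round 1: derive deriv(h,j) via R0 from knows(h,j)
round 1: derive deriv(i,i) via R0 from knows(i,i)
round 2: derive deriv(a,d) via R1 from deriv(a,h), deriv(h,d)
round 2: derive deriv(d,a) via R1 from deriv(d,f), deriv(f,a)
round 2: derive deriv(d,d) via R1 from deriv(d,h), deriv(h,d)
round 2: derive deriv(d,j) via R1 from deriv(d,h), deriv(h,j)
round 2: derive deriv(f,h) via R1 from deriv(f,a), deriv(a,h)
round 2: derive deriv(f,j) via R1 from deriv(f,a), deriv(a,j)
round 2: derive deriv(h,f) via R1 from deriv(h,d), deriv(d,f)
round 2: derive deriv(h,i) via R1 from deriv(h,d), deriv(d,i)
round 2: derive span(a) via R2 from deriv(a,a), deriv(a,a)
round 2: derive span(d) via R2 from deriv(d,f), deriv(f,a)
round 2: derive span(f) via R2 from deriv(f,a), deriv(a,a)
round 2: derive span(h) via R2 from deriv(h,d), deriv(d,f)
round 2: derive span(i) via R2 from deriv(i,i), deriv(i,i)
round 3: derive deriv(a,f) via R1 from deriv(a,d), deriv(d,f)
round 3: derive deriv(a,i) via R1 from deriv(a,d), deriv(d,i)
round 3: derive deriv(f,d) via R1 from deriv(f,a), deriv(a,d)
round 3: derive deriv(f,f) via R1 from deriv(f,h), deriv(h,f)
round 3: derive deriv(f,i) via R1 from deriv(f,h), deriv(h,i)
round 3: derive deriv(h,a) via R1 from deriv(h,d), deriv(d,a)

yes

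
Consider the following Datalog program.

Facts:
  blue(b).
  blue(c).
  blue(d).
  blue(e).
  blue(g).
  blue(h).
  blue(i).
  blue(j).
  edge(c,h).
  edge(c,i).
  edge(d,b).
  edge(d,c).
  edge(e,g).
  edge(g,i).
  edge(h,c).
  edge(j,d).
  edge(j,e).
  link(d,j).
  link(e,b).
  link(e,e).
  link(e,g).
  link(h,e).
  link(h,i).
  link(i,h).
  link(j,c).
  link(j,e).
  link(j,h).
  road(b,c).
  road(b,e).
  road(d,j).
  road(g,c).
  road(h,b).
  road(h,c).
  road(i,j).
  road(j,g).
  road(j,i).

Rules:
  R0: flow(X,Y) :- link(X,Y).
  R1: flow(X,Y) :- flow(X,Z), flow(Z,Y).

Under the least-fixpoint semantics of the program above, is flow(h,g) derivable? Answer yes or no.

yes

round 1: derive flow(d,j) via R0 from link(d,j)
round 1: derive flow(e,b) via R0 from link(e,b)
round 1: derive flow(e,e) via R0 from link(e,e)
round 1: derive flow(e,g) via R0 from link(e,g)
round 1: derive flow(h,e) via R0 from link(h,e)
round 1: derive flow(h,i) via R0 from link(h,i)
round 1: derive flow(i,h) via R0 from link(i,h)
round 1: derive flow(j,c) via R0 from link(j,c)
round 1: derive flow(j,e) via R0 from link(j,e)
round 1: derive flow(j,h) via R0 from link(j,h)
round 2: derive flow(d,c) via R1 from flow(d,j), flow(j,c)
round 2: derive flow(d,e) via R1 from flow(d,j), flow(j,e)
round 2: derive flow(d,h) via R1 from flow(d,j), flow(j,h)
round 2: derive flow(h,b) via R1 from flow(h,e), flow(e,b)
round 2: derive flow(h,g) via R1 from flow(h,e), flow(e,g)
round 2: derive flow(h,h) via R1 from flow(h,i), flow(i,h)
round 2: derive flow(i,e) via R1 from flow(i,h), flow(h,e)
round 2: derive flow(i,i) via R1 from flow(i,h), flow(h,i)
round 2: derive flow(j,b) via R1 from flow(j,e), flow(e,b)
round 2: derive flow(j,g) via R1 from flow(j,e), flow(e,g)
round 2: derive flow(j,i) via R1 from flow(j,h), flow(h,i)
round 3: derive flow(d,b) via R1 from flow(d,e), flow(e,b)
round 3: derive flow(d,g) via R1 from flow(d,e), flow(e,g)
round 3: derive flow(d,i) via R1 from flow(d,h), flow(h,i)
round 3: derive flow(i,b) via R1 from flow(i,e), flow(e,b)
round 3: derive flow(i,g) via R1 from flow(i,e), flow(e,g)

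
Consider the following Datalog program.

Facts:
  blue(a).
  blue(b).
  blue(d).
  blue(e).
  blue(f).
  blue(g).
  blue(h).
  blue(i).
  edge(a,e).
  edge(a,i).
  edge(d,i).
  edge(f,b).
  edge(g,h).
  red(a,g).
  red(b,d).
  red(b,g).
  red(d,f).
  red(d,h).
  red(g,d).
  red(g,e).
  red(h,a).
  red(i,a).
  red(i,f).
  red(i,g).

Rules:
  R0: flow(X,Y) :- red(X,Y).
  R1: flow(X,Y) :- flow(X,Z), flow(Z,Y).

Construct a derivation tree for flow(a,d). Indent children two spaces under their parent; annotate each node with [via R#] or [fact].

round 1: derive flow(a,g) via R0 from red(a,g)
round 1: derive flow(b,d) via R0 from red(b,d)
round 1: derive flow(b,g) via R0 from red(b,g)
round 1: derive flow(d,f) via R0 from red(d,f)
round 1: derive flow(d,h) via R0 from red(d,h)
round 1: derive flow(g,d) via R0 from red(g,d)
round 1: derive flow(g,e) via R0 from red(g,e)
round 1: derive flow(h,a) via R0 from red(h,a)
round 1: derive flow(i,a) via R0 from red(i,a)
round 1: derive flow(i,f) via R0 from red(i,f)
round 1: derive flow(i,g) via R0 from red(i,g)
round 2: derive flow(a,d) via R1 from flow(a,g), flow(g,d)
round 2: derive flow(a,e) via R1 from flow(a,g), flow(g,e)
round 2: derive flow(b,e) via R1 from flow(b,g), flow(g,e)
round 2: derive flow(b,f) via R1 from flow(b,d), flow(d,f)
round 2: derive flow(b,h) via R1 from flow(b,d), flow(d,h)
round 2: derive flow(d,a) via R1 from flow(d,h), flow(h,a)
round 2: derive flow(g,f) via R1 from flow(g,d), flow(d,f)
round 2: derive flow(g,h) via R1 from flow(g,d), flow(d,h)
round 2: derive flow(h,g) via R1 from flow(h,a), flow(a,g)
round 2: derive flow(i,d) via R1 from flow(i,g), flow(g,d)
round 2: derive flow(i,e) via R1 from flow(i,g), flow(g,e)
round 3: derive flow(a,a) via R1 from flow(a,d), flow(d,a)
round 3: derive flow(a,f) via R1 from flow(a,d), flow(d,f)
round 3: derive flow(a,h) via R1 from flow(a,d), flow(d,h)
round 3: derive flow(b,a) via R1 from flow(b,d), flow(d,a)
round 3: derive flow(d,d) via R1 from flow(d,a), flow(a,d)
round 3: derive flow(d,e) via R1 from flow(d,a), flow(a,e)
round 3: derive flow(d,g) via R1 from flow(d,a), flow(a,g)
round 3: derive flow(g,a) via R1 from flow(g,d), flow(d,a)
round 3: derive flow(g,g) via R1 from flow(g,h), flow(h,g)
round 3: derive flow(h,d) via R1 from flow(h,a), flow(a,d)
round 3: derive flow(h,e) via R1 from flow(h,a), flow(a,e)
round 3: derive flow(h,f) via R1 from flow(h,g), flow(g,f)
round 3: derive flow(h,h) via R1 from flow(h,g), flow(g,h)
round 3: derive flow(i,h) via R1 from flow(i,d), flow(d,h)

flow(a,d)  [via R1]
  flow(a,g)  [via R0]
    red(a,g)  [fact]
  flow(g,d)  [via R0]
    red(g,d)  [fact]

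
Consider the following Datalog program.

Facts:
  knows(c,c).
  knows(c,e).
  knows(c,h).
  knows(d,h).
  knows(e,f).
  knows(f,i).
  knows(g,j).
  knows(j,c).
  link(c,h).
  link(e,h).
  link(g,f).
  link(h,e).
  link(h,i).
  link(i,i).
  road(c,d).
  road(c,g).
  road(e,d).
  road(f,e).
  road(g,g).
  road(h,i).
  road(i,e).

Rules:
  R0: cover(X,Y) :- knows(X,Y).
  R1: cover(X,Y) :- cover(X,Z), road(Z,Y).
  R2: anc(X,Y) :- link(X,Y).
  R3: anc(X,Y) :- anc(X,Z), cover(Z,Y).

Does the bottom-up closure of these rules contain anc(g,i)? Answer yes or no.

yes

round 1: derive cover(c,c) via R0 from knows(c,c)
round 1: derive cover(c,e) via R0 from knows(c,e)
round 1: derive cover(c,h) via R0 from knows(c,h)
round 1: derive cover(d,h) via R0 from knows(d,h)
round 1: derive cover(e,f) via R0 from knows(e,f)
round 1: derive cover(f,i) via R0 from knows(f,i)
round 1: derive cover(g,j) via R0 from knows(g,j)
round 1: derive cover(j,c) via R0 from knows(j,c)
round 1: derive anc(c,h) via R2 from link(c,h)
round 1: derive anc(e,h) via R2 from link(e,h)
round 1: derive anc(g,f) via R2 from link(g,f)
round 1: derive anc(h,e) via R2 from link(h,e)
round 1: derive anc(h,i) via R2 from link(h,i)
round 1: derive anc(i,i) via R2 from link(i,i)
round 2: derive cover(c,d) via R1 from cover(c,c), road(c,d)
round 2: derive cover(c,g) via R1 from cover(c,c), road(c,g)
round 2: derive cover(c,i) via R1 from cover(c,h), road(h,i)
round 2: derive cover(d,i) via R1 from cover(d,h), road(h,i)
round 2: derive cover(e,e) via R1 from cover(e,f), road(f,e)
round 2: derive cover(f,e) via R1 from cover(f,i), road(i,e)
round 2: derive cover(j,d) via R1 from cover(j,c), road(c,d)
round 2: derive cover(j,g) via R1 from cover(j,c), road(c,g)
round 2: derive anc(g,i) via R3 from anc(g,f), cover(f,i)
round 2: derive anc(h,f) via R3 from anc(h,e), cover(e,f)
round 3: derive cover(d,e) via R1 from cover(d,i), road(i,e)
round 3: derive cover(e,d) via R1 from cover(e,e), road(e,d)
round 3: derive cover(f,d) via R1 from cover(f,e), road(e,d)
round 3: derive anc(g,e) via R3 from anc(g,f), cover(f,e)
round 4: derive cover(d,d) via R1 from cover(d,e), road(e,d)
round 4: derive anc(g,d) via R3 from anc(g,e), cover(e,d)
round 4: derive anc(h,d) via R3 from anc(h,e), cover(e,d)
round 5: derive anc(g,h) via R3 from anc(g,d), cover(d,h)
round 5: derive anc(h,h) via R3 from anc(h,d), cover(d,h)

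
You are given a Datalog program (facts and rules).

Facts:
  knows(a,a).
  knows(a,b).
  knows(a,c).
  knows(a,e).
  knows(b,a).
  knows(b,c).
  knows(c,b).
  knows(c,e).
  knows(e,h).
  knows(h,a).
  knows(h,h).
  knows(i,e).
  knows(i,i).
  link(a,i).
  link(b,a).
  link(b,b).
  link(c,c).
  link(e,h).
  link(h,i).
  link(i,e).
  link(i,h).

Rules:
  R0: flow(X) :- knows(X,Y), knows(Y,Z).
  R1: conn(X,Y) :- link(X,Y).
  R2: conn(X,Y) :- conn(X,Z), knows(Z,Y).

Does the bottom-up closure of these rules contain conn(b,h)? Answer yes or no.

round 1: derive conn(a,i) via R1 from link(a,i)
round 1: derive conn(b,a) via R1 from link(b,a)
round 1: derive conn(b,b) via R1 from link(b,b)
round 1: derive conn(c,c) via R1 from link(c,c)
round 1: derive conn(e,h) via R1 from link(e,h)
round 1: derive conn(h,i) via R1 from link(h,i)
round 1: derive conn(i,e) via R1 from link(i,e)
round 1: derive conn(i,h) via R1 from link(i,h)
round 2: derive conn(a,e) via R2 from conn(a,i), knows(i,e)
round 2: derive conn(b,c) via R2 from conn(b,a), knows(a,c)
round 2: derive conn(b,e) via R2 from conn(b,a), knows(a,e)
round 2: derive conn(c,b) via R2 from conn(c,c), knows(c,b)
round 2: derive conn(c,e) via R2 from conn(c,c), knows(c,e)
round 2: derive conn(e,a) via R2 from conn(e,h), knows(h,a)
round 2: derive conn(h,e) via R2 from conn(h,i), knows(i,e)
round 2: derive conn(i,a) via R2 from conn(i,h), knows(h,a)
round 3: derive conn(a,h) via R2 from conn(a,e), knows(e,h)
round 3: derive conn(b,h) via R2 from conn(b,e), knows(e,h)
round 3: derive conn(c,a) via R2 from conn(c,b), knows(b,a)
round 3: derive conn(c,h) via R2 from conn(c,e), knows(e,h)
round 3: derive conn(e,b) via R2 from conn(e,a), knows(a,b)
round 3: derive conn(e,c) via R2 from conn(e,a), knows(a,c)
round 3: derive conn(e,e) via R2 from conn(e,a), knows(a,e)
round 3: derive conn(h,h) via R2 from conn(h,e), knows(e,h)
round 3: derive conn(i,b) via R2 from conn(i,a), knows(a,b)
round 3: derive conn(i,c) via R2 from conn(i,a), knows(a,c)
round 4: derive conn(a,a) via R2 from conn(a,h), knows(h,a)
round 4: derive conn(h,a) via R2 from conn(h,h), knows(h,a)
round 5: derive conn(a,b) via R2 from conn(a,a), knows(a,b)
round 5: derive conn(a,c) via R2 from conn(a,a), knows(a,c)
round 5: derive conn(h,b) via R2 from conn(h,a), knows(a,b)
round 5: derive conn(h,c) via R2 from conn(h,a), knows(a,c)

yes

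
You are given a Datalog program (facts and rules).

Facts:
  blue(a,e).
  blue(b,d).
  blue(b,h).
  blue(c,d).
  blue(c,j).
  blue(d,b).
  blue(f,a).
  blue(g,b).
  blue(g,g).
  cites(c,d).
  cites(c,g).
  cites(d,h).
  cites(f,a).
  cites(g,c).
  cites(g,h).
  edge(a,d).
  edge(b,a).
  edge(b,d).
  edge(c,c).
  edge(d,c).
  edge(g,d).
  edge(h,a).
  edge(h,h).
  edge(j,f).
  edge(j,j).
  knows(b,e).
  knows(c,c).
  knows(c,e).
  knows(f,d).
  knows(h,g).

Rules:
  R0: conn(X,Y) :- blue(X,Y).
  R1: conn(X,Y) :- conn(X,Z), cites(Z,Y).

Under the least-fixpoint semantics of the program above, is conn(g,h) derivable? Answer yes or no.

round 1: derive conn(a,e) via R0 from blue(a,e)
round 1: derive conn(b,d) via R0 from blue(b,d)
round 1: derive conn(b,h) via R0 from blue(b,h)
round 1: derive conn(c,d) via R0 from blue(c,d)
round 1: derive conn(c,j) via R0 from blue(c,j)
round 1: derive conn(d,b) via R0 from blue(d,b)
round 1: derive conn(f,a) via R0 from blue(f,a)
round 1: derive conn(g,b) via R0 from blue(g,b)
round 1: derive conn(g,g) via R0 from blue(g,g)
round 2: derive conn(c,h) via R1 from conn(c,d), cites(d,h)
round 2: derive conn(g,c) via R1 from conn(g,g), cites(g,c)
round 2: derive conn(g,h) via R1 from conn(g,g), cites(g,h)
round 3: derive conn(g,d) via R1 from conn(g,c), cites(c,d)

yes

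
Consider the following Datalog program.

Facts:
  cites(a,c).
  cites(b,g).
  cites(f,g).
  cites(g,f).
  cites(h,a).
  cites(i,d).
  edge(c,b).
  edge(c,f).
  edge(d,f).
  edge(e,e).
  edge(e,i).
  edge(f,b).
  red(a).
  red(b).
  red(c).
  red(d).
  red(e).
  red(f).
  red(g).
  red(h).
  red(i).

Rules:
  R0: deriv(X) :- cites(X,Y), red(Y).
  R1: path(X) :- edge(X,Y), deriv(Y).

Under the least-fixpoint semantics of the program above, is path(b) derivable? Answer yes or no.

no

round 1: derive deriv(a) via R0 from cites(a,c), red(c)
round 1: derive deriv(b) via R0 from cites(b,g), red(g)
round 1: derive deriv(f) via R0 from cites(f,g), red(g)
round 1: derive deriv(g) via R0 from cites(g,f), red(f)
round 1: derive deriv(h) via R0 from cites(h,a), red(a)
round 1: derive deriv(i) via R0 from cites(i,d), red(d)
round 2: derive path(c) via R1 from edge(c,b), deriv(b)
round 2: derive path(d) via R1 from edge(d,f), deriv(f)
round 2: derive path(e) via R1 from edge(e,i), deriv(i)
round 2: derive path(f) via R1 from edge(f,b), deriv(b)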